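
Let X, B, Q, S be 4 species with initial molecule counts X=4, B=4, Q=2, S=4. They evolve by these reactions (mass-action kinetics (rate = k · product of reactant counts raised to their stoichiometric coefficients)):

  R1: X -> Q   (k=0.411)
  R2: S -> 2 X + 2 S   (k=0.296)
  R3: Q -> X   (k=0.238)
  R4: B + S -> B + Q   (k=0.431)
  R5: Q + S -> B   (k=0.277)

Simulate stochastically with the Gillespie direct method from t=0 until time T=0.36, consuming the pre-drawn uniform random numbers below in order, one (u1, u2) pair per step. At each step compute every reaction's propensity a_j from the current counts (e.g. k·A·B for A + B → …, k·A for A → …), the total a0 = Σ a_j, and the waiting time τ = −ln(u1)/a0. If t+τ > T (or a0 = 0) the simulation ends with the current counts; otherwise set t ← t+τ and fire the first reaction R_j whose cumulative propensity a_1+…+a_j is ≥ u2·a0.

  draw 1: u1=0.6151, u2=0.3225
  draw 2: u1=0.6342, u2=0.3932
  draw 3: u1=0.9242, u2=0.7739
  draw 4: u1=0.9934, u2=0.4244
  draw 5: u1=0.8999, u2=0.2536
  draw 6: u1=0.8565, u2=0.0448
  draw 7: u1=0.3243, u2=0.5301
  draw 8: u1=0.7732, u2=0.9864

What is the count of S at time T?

S at T = 0

t=0.000: X=4 B=4 Q=2 S=4
Draw 1: a1=1.644, a2=1.184, a3=0.476, a4=6.896, a5=2.216, a0=12.416; τ=−ln(0.6151)/12.416=0.039 → t=0.039; u2·a0=0.3225·12.416=4.004; a1+…+a3=3.304 < 4.004 ≤ a1+…+a4=10.200 → R4 fires; X=4 B=4 Q=3 S=3
Draw 2: a1=1.644, a2=0.888, a3=0.714, a4=5.172, a5=2.493, a0=10.911; τ=−ln(0.6342)/10.911=0.042 → t=0.081; u2·a0=0.3932·10.911=4.290; a1+…+a3=3.246 < 4.290 ≤ a1+…+a4=8.418 → R4 fires; X=4 B=4 Q=4 S=2
Draw 3: a1=1.644, a2=0.592, a3=0.952, a4=3.448, a5=2.216, a0=8.852; τ=−ln(0.9242)/8.852=0.009 → t=0.090; u2·a0=0.7739·8.852=6.851; a1+…+a4=6.636 < 6.851 ≤ a1+…+a5=8.852 → R5 fires; X=4 B=5 Q=3 S=1
Draw 4: a1=1.644, a2=0.296, a3=0.714, a4=2.155, a5=0.831, a0=5.640; τ=−ln(0.9934)/5.640=0.001 → t=0.091; u2·a0=0.4244·5.640=2.394; a1+a2=1.940 < 2.394 ≤ a1+…+a3=2.654 → R3 fires; X=5 B=5 Q=2 S=1
Draw 5: a1=2.055, a2=0.296, a3=0.476, a4=2.155, a5=0.554, a0=5.536; τ=−ln(0.8999)/5.536=0.019 → t=0.110; u2·a0=0.2536·5.536=1.404 ≤ a1=2.055 → R1 fires; X=4 B=5 Q=3 S=1
Draw 6: a1=1.644, a2=0.296, a3=0.714, a4=2.155, a5=0.831, a0=5.640; τ=−ln(0.8565)/5.640=0.027 → t=0.137; u2·a0=0.0448·5.640=0.253 ≤ a1=1.644 → R1 fires; X=3 B=5 Q=4 S=1
Draw 7: a1=1.233, a2=0.296, a3=0.952, a4=2.155, a5=1.108, a0=5.744; τ=−ln(0.3243)/5.744=0.196 → t=0.334; u2·a0=0.5301·5.744=3.045; a1+…+a3=2.481 < 3.045 ≤ a1+…+a4=4.636 → R4 fires; X=3 B=5 Q=5 S=0
Draw 8: a1=1.233, a2=0.000, a3=1.190, a4=0.000, a5=0.000, a0=2.423; τ=−ln(0.7732)/2.423=0.106 → t=0.440 > T=0.36: stop.
Read off S at T=0.36: 0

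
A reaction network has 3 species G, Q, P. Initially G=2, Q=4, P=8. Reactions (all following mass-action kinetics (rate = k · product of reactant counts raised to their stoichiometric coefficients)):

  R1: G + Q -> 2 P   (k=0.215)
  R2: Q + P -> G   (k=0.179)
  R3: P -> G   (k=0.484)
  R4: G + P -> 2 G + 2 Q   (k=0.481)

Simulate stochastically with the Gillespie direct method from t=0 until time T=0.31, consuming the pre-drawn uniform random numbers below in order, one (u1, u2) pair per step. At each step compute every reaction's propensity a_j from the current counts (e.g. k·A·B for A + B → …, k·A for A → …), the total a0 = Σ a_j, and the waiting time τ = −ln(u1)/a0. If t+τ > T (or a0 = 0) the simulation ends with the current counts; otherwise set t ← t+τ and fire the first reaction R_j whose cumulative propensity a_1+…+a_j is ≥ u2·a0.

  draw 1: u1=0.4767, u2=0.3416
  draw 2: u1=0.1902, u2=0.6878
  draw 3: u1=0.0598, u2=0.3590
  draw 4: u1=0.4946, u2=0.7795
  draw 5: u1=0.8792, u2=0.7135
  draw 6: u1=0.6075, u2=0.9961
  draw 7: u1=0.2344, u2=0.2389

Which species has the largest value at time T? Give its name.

t=0.000: G=2 Q=4 P=8
Draw 1: a1=1.720, a2=5.728, a3=3.872, a4=7.696, a0=19.016; τ=−ln(0.4767)/19.016=0.039 → t=0.039; u2·a0=0.3416·19.016=6.496; a1=1.720 < 6.496 ≤ a1+a2=7.448 → R2 fires; G=3 Q=3 P=7
Draw 2: a1=1.935, a2=3.759, a3=3.388, a4=10.101, a0=19.183; τ=−ln(0.1902)/19.183=0.087 → t=0.125; u2·a0=0.6878·19.183=13.194; a1+…+a3=9.082 < 13.194 ≤ a1+…+a4=19.183 → R4 fires; G=4 Q=5 P=6
Draw 3: a1=4.300, a2=5.370, a3=2.904, a4=11.544, a0=24.118; τ=−ln(0.0598)/24.118=0.117 → t=0.242; u2·a0=0.3590·24.118=8.658; a1=4.300 < 8.658 ≤ a1+a2=9.670 → R2 fires; G=5 Q=4 P=5
Draw 4: a1=4.300, a2=3.580, a3=2.420, a4=12.025, a0=22.325; τ=−ln(0.4946)/22.325=0.032 → t=0.274; u2·a0=0.7795·22.325=17.402; a1+…+a3=10.300 < 17.402 ≤ a1+…+a4=22.325 → R4 fires; G=6 Q=6 P=4
Draw 5: a1=7.740, a2=4.296, a3=1.936, a4=11.544, a0=25.516; τ=−ln(0.8792)/25.516=0.005 → t=0.279; u2·a0=0.7135·25.516=18.206; a1+…+a3=13.972 < 18.206 ≤ a1+…+a4=25.516 → R4 fires; G=7 Q=8 P=3
Draw 6: a1=12.040, a2=4.296, a3=1.452, a4=10.101, a0=27.889; τ=−ln(0.6075)/27.889=0.018 → t=0.297; u2·a0=0.9961·27.889=27.780; a1+…+a3=17.788 < 27.780 ≤ a1+…+a4=27.889 → R4 fires; G=8 Q=10 P=2
Draw 7: a1=17.200, a2=3.580, a3=0.968, a4=7.696, a0=29.444; τ=−ln(0.2344)/29.444=0.049 → t=0.346 > T=0.31: stop.
At T=0.31: G=8 Q=10 P=2; the largest is Q.

Dominant species at T: Q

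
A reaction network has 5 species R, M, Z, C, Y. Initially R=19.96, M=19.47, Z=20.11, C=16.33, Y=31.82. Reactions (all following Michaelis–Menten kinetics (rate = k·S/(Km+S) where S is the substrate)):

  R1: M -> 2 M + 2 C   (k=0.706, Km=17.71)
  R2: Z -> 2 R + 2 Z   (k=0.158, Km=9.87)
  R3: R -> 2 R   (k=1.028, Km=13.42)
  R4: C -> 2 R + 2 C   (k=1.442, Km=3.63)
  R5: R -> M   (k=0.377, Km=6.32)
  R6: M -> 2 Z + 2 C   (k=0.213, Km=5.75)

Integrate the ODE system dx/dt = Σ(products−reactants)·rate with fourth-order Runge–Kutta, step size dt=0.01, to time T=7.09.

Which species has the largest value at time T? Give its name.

RK4 with dt=0.01: 709 steps to T=7.09. Trajectory (selected grid times):
t=0.00: R=19.96 M=19.47 Z=20.11 C=16.33 Y=31.82
t=0.79: R=22.28 M=19.86 Z=20.45 C=18.12 Y=31.82
t=1.58: R=24.64 M=20.26 Z=20.80 C=19.93 Y=31.82
t=2.36: R=27.01 M=20.66 Z=21.14 C=21.74 Y=31.82
t=3.15: R=29.46 M=21.08 Z=21.49 C=23.59 Y=31.82
t=3.94: R=31.93 M=21.50 Z=21.84 C=25.45 Y=31.82
t=4.73: R=34.43 M=21.92 Z=22.20 C=27.33 Y=31.82
t=5.51: R=36.93 M=22.34 Z=22.54 C=29.21 Y=31.82
t=6.30: R=39.48 M=22.78 Z=22.90 C=31.12 Y=31.82
t=7.09: R=42.06 M=23.22 Z=23.26 C=33.04 Y=31.82
At T=7.09: R=42.06 M=23.22 Z=23.26 C=33.04 Y=31.82; the largest is R.

Dominant species at T: R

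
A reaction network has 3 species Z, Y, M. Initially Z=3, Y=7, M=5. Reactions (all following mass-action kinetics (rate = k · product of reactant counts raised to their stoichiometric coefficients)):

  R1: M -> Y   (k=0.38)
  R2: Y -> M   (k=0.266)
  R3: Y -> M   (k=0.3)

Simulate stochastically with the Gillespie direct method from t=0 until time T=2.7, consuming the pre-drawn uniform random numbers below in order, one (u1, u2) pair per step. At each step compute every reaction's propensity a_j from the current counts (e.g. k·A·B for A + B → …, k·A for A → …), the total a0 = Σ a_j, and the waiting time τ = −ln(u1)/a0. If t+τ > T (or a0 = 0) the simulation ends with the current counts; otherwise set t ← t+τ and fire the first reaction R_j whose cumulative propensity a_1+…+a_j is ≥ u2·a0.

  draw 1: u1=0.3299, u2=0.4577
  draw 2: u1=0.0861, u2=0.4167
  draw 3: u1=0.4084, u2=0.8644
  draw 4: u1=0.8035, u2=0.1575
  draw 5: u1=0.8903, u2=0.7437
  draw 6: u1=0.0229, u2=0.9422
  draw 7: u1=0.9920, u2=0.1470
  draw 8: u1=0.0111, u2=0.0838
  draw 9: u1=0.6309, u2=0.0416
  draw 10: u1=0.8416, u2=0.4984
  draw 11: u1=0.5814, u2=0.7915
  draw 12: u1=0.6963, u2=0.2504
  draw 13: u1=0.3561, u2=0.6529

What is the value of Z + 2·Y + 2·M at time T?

Value at T = 27

Check how each reaction changes W = Z + 2·Y + 2·M (weight of products minus weight of reactants):
R1: M -> Y: (2·1) − (2·1) = 2 − 2 = 0
R2: Y -> M: (2·1) − (2·1) = 2 − 2 = 0
R3: Y -> M: (2·1) − (2·1) = 2 − 2 = 0
Every reaction leaves W unchanged, so W is conserved and no simulation is needed: W(T) = W(0) = 3 + 2·7 + 2·5 = 27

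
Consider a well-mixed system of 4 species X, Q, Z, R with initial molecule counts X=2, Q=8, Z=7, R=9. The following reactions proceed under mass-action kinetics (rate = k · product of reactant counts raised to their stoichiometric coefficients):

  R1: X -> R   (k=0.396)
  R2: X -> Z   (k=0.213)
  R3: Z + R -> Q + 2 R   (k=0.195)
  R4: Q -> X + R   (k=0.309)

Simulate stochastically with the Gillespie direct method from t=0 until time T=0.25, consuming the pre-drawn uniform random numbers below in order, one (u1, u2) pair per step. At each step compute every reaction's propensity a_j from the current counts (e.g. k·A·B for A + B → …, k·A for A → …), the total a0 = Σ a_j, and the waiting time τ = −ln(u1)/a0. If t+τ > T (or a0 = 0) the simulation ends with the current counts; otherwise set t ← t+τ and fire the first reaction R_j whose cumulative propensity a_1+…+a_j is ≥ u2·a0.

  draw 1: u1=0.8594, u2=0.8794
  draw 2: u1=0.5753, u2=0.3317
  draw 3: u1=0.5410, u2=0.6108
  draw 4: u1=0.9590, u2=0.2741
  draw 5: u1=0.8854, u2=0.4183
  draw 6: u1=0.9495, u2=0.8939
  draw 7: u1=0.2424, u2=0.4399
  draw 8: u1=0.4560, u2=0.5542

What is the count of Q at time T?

t=0.000: X=2 Q=8 Z=7 R=9
Draw 1: a1=0.792, a2=0.426, a3=12.285, a4=2.472, a0=15.975; τ=−ln(0.8594)/15.975=0.009 → t=0.009; u2·a0=0.8794·15.975=14.048; a1+…+a3=13.503 < 14.048 ≤ a1+…+a4=15.975 → R4 fires; X=3 Q=7 Z=7 R=10
Draw 2: a1=1.188, a2=0.639, a3=13.650, a4=2.163, a0=17.640; τ=−ln(0.5753)/17.640=0.031 → t=0.041; u2·a0=0.3317·17.640=5.851; a1+a2=1.827 < 5.851 ≤ a1+…+a3=15.477 → R3 fires; X=3 Q=8 Z=6 R=11
Draw 3: a1=1.188, a2=0.639, a3=12.870, a4=2.472, a0=17.169; τ=−ln(0.5410)/17.169=0.036 → t=0.077; u2·a0=0.6108·17.169=10.487; a1+a2=1.827 < 10.487 ≤ a1+…+a3=14.697 → R3 fires; X=3 Q=9 Z=5 R=12
Draw 4: a1=1.188, a2=0.639, a3=11.700, a4=2.781, a0=16.308; τ=−ln(0.9590)/16.308=0.003 → t=0.079; u2·a0=0.2741·16.308=4.470; a1+a2=1.827 < 4.470 ≤ a1+…+a3=13.527 → R3 fires; X=3 Q=10 Z=4 R=13
Draw 5: a1=1.188, a2=0.639, a3=10.140, a4=3.090, a0=15.057; τ=−ln(0.8854)/15.057=0.008 → t=0.087; u2·a0=0.4183·15.057=6.298; a1+a2=1.827 < 6.298 ≤ a1+…+a3=11.967 → R3 fires; X=3 Q=11 Z=3 R=14
Draw 6: a1=1.188, a2=0.639, a3=8.190, a4=3.399, a0=13.416; τ=−ln(0.9495)/13.416=0.004 → t=0.091; u2·a0=0.8939·13.416=11.993; a1+…+a3=10.017 < 11.993 ≤ a1+…+a4=13.416 → R4 fires; X=4 Q=10 Z=3 R=15
Draw 7: a1=1.584, a2=0.852, a3=8.775, a4=3.090, a0=14.301; τ=−ln(0.2424)/14.301=0.099 → t=0.190; u2·a0=0.4399·14.301=6.291; a1+a2=2.436 < 6.291 ≤ a1+…+a3=11.211 → R3 fires; X=4 Q=11 Z=2 R=16
Draw 8: a1=1.584, a2=0.852, a3=6.240, a4=3.399, a0=12.075; τ=−ln(0.4560)/12.075=0.065 → t=0.255 > T=0.25: stop.
Read off Q at T=0.25: 11

Q at T = 11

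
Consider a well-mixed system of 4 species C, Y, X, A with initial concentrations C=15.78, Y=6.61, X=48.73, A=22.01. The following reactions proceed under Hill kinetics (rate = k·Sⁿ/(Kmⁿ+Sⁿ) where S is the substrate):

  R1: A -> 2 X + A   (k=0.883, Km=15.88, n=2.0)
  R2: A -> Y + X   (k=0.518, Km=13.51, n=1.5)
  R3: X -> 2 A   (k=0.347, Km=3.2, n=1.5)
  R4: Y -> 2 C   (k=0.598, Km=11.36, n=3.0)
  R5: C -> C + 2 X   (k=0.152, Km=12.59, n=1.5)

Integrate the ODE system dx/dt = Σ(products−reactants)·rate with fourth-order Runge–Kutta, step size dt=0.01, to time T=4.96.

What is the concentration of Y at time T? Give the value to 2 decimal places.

RK4 with dt=0.01: 496 steps to T=4.96. Trajectory (selected grid times):
t=0.00: C=15.78 Y=6.61 X=48.73 A=22.01
t=0.55: C=15.89 Y=6.75 X=49.47 A=22.19
t=1.10: C=16.01 Y=6.88 X=50.22 A=22.37
t=1.65: C=16.13 Y=7.02 X=50.97 A=22.56
t=2.20: C=16.26 Y=7.15 X=51.73 A=22.74
t=2.76: C=16.40 Y=7.28 X=52.51 A=22.92
t=3.31: C=16.53 Y=7.40 X=53.27 A=23.10
t=3.86: C=16.68 Y=7.53 X=54.05 A=23.28
t=4.41: C=16.83 Y=7.65 X=54.82 A=23.46
t=4.96: C=16.99 Y=7.77 X=55.60 A=23.64
Read off Y at T=4.96: 7.77

Y at T = 7.77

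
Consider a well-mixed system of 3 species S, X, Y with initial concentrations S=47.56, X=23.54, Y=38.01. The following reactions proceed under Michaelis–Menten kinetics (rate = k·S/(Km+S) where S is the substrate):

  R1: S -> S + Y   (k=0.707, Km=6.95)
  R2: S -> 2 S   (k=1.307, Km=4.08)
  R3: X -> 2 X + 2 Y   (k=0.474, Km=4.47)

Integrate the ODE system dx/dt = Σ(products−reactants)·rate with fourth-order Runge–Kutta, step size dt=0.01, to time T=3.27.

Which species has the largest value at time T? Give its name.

Dominant species at T: S

RK4 with dt=0.01: 327 steps to T=3.27. Trajectory (selected grid times):
t=0.00: S=47.56 X=23.54 Y=38.01
t=0.36: S=47.99 X=23.68 Y=38.52
t=0.73: S=48.44 X=23.83 Y=39.04
t=1.09: S=48.87 X=23.97 Y=39.55
t=1.45: S=49.31 X=24.12 Y=40.06
t=1.82: S=49.75 X=24.27 Y=40.59
t=2.18: S=50.19 X=24.41 Y=41.10
t=2.54: S=50.62 X=24.56 Y=41.61
t=2.91: S=51.07 X=24.70 Y=42.14
t=3.27: S=51.51 X=24.85 Y=42.65
At T=3.27: S=51.51 X=24.85 Y=42.65; the largest is S.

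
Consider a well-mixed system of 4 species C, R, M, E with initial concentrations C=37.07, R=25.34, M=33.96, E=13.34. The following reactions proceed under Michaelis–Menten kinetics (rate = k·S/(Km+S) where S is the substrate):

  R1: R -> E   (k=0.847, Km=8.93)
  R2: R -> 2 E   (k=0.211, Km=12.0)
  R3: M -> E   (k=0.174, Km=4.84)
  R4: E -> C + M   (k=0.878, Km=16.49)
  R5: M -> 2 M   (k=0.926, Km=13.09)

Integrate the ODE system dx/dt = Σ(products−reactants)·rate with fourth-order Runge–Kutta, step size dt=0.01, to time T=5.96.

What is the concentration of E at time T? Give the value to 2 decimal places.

RK4 with dt=0.01: 596 steps to T=5.96. Trajectory (selected grid times):
t=0.00: C=37.07 R=25.34 M=33.96 E=13.34
t=0.66: C=37.33 R=24.83 M=34.56 E=13.78
t=1.32: C=37.60 R=24.33 M=35.17 E=14.21
t=1.99: C=37.87 R=23.82 M=35.80 E=14.64
t=2.65: C=38.15 R=23.32 M=36.42 E=15.06
t=3.31: C=38.43 R=22.83 M=37.05 E=15.47
t=3.97: C=38.71 R=22.34 M=37.68 E=15.87
t=4.64: C=39.00 R=21.84 M=38.33 E=16.27
t=5.30: C=39.29 R=21.36 M=38.97 E=16.66
t=5.96: C=39.58 R=20.88 M=39.62 E=17.04
Read off E at T=5.96: 17.04

E at T = 17.04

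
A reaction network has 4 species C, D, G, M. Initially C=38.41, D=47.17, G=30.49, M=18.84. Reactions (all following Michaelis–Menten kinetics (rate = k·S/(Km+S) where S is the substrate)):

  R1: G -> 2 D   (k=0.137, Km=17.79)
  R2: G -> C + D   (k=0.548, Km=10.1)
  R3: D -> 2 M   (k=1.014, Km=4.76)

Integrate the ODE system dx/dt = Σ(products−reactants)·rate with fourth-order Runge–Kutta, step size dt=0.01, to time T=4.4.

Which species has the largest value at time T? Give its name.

Dominant species at T: D

RK4 with dt=0.01: 440 steps to T=4.4. Trajectory (selected grid times):
t=0.00: C=38.41 D=47.17 G=30.49 M=18.84
t=0.49: C=38.61 D=47.00 G=30.25 M=19.74
t=0.98: C=38.81 D=46.84 G=30.00 M=20.64
t=1.47: C=39.01 D=46.67 G=29.76 M=21.55
t=1.96: C=39.21 D=46.51 G=29.52 M=22.45
t=2.44: C=39.41 D=46.34 G=29.28 M=23.33
t=2.93: C=39.61 D=46.18 G=29.04 M=24.23
t=3.42: C=39.81 D=46.01 G=28.80 M=25.13
t=3.91: C=40.01 D=45.84 G=28.56 M=26.03
t=4.40: C=40.20 D=45.67 G=28.32 M=26.93
At T=4.4: C=40.20 D=45.67 G=28.32 M=26.93; the largest is D.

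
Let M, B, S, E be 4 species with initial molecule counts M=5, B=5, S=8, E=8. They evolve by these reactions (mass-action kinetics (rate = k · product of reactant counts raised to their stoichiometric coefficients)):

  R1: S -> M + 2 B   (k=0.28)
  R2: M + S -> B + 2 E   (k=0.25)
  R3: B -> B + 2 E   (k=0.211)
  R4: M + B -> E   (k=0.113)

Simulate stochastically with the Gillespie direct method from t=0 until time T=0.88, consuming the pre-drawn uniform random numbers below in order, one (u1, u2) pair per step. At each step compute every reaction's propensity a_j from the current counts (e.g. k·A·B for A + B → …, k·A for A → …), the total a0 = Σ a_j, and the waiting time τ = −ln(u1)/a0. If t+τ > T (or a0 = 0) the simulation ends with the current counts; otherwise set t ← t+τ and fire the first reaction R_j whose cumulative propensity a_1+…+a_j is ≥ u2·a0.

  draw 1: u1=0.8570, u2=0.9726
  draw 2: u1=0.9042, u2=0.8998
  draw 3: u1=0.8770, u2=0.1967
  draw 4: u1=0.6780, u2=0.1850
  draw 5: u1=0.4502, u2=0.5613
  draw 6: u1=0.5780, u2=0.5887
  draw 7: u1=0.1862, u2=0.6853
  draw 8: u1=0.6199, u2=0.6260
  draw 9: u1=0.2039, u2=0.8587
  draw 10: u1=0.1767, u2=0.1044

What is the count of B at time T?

t=0.000: M=5 B=5 S=8 E=8
Draw 1: a1=2.240, a2=10.000, a3=1.055, a4=2.825, a0=16.120; τ=−ln(0.8570)/16.120=0.010 → t=0.010; u2·a0=0.9726·16.120=15.678; a1+…+a3=13.295 < 15.678 ≤ a1+…+a4=16.120 → R4 fires; M=4 B=4 S=8 E=9
Draw 2: a1=2.240, a2=8.000, a3=0.844, a4=1.808, a0=12.892; τ=−ln(0.9042)/12.892=0.008 → t=0.017; u2·a0=0.8998·12.892=11.600; a1+…+a3=11.084 < 11.600 ≤ a1+…+a4=12.892 → R4 fires; M=3 B=3 S=8 E=10
Draw 3: a1=2.240, a2=6.000, a3=0.633, a4=1.017, a0=9.890; τ=−ln(0.8770)/9.890=0.013 → t=0.031; u2·a0=0.1967·9.890=1.945 ≤ a1=2.240 → R1 fires; M=4 B=5 S=7 E=10
Draw 4: a1=1.960, a2=7.000, a3=1.055, a4=2.260, a0=12.275; τ=−ln(0.6780)/12.275=0.032 → t=0.062; u2·a0=0.1850·12.275=2.271; a1=1.960 < 2.271 ≤ a1+a2=8.960 → R2 fires; M=3 B=6 S=6 E=12
Draw 5: a1=1.680, a2=4.500, a3=1.266, a4=2.034, a0=9.480; τ=−ln(0.4502)/9.480=0.084 → t=0.146; u2·a0=0.5613·9.480=5.321; a1=1.680 < 5.321 ≤ a1+a2=6.180 → R2 fires; M=2 B=7 S=5 E=14
Draw 6: a1=1.400, a2=2.500, a3=1.477, a4=1.582, a0=6.959; τ=−ln(0.5780)/6.959=0.079 → t=0.225; u2·a0=0.5887·6.959=4.097; a1+a2=3.900 < 4.097 ≤ a1+…+a3=5.377 → R3 fires; M=2 B=7 S=5 E=16
Draw 7: a1=1.400, a2=2.500, a3=1.477, a4=1.582, a0=6.959; τ=−ln(0.1862)/6.959=0.242 → t=0.467; u2·a0=0.6853·6.959=4.769; a1+a2=3.900 < 4.769 ≤ a1+…+a3=5.377 → R3 fires; M=2 B=7 S=5 E=18
Draw 8: a1=1.400, a2=2.500, a3=1.477, a4=1.582, a0=6.959; τ=−ln(0.6199)/6.959=0.069 → t=0.536; u2·a0=0.6260·6.959=4.356; a1+a2=3.900 < 4.356 ≤ a1+…+a3=5.377 → R3 fires; M=2 B=7 S=5 E=20
Draw 9: a1=1.400, a2=2.500, a3=1.477, a4=1.582, a0=6.959; τ=−ln(0.2039)/6.959=0.228 → t=0.764; u2·a0=0.8587·6.959=5.976; a1+…+a3=5.377 < 5.976 ≤ a1+…+a4=6.959 → R4 fires; M=1 B=6 S=5 E=21
Draw 10: a1=1.400, a2=1.250, a3=1.266, a4=0.678, a0=4.594; τ=−ln(0.1767)/4.594=0.377 → t=1.141 > T=0.88: stop.
Read off B at T=0.88: 6

B at T = 6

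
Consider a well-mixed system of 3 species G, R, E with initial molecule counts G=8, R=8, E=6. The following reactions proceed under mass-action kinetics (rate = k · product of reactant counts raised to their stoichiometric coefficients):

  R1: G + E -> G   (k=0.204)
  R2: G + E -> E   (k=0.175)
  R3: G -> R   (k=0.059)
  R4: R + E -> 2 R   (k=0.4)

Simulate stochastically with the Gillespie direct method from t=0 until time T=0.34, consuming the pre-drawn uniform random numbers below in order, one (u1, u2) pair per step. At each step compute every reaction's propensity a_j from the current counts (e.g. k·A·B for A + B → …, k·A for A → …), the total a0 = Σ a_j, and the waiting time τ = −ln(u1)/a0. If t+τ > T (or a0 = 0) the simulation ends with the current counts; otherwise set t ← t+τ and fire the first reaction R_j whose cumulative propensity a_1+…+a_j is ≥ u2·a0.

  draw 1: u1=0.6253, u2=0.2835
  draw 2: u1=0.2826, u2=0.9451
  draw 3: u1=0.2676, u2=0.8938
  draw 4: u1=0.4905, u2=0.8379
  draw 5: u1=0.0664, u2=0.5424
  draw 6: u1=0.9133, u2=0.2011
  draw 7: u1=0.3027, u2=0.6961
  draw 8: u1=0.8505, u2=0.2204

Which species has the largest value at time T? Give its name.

Dominant species at T: R

t=0.000: G=8 R=8 E=6
Draw 1: a1=9.792, a2=8.400, a3=0.472, a4=19.200, a0=37.864; τ=−ln(0.6253)/37.864=0.012 → t=0.012; u2·a0=0.2835·37.864=10.734; a1=9.792 < 10.734 ≤ a1+a2=18.192 → R2 fires; G=7 R=8 E=6
Draw 2: a1=8.568, a2=7.350, a3=0.413, a4=19.200, a0=35.531; τ=−ln(0.2826)/35.531=0.036 → t=0.048; u2·a0=0.9451·35.531=33.580; a1+…+a3=16.331 < 33.580 ≤ a1+…+a4=35.531 → R4 fires; G=7 R=9 E=5
Draw 3: a1=7.140, a2=6.125, a3=0.413, a4=18.000, a0=31.678; τ=−ln(0.2676)/31.678=0.042 → t=0.090; u2·a0=0.8938·31.678=28.314; a1+…+a3=13.678 < 28.314 ≤ a1+…+a4=31.678 → R4 fires; G=7 R=10 E=4
Draw 4: a1=5.712, a2=4.900, a3=0.413, a4=16.000, a0=27.025; τ=−ln(0.4905)/27.025=0.026 → t=0.116; u2·a0=0.8379·27.025=22.644; a1+…+a3=11.025 < 22.644 ≤ a1+…+a4=27.025 → R4 fires; G=7 R=11 E=3
Draw 5: a1=4.284, a2=3.675, a3=0.413, a4=13.200, a0=21.572; τ=−ln(0.0664)/21.572=0.126 → t=0.242; u2·a0=0.5424·21.572=11.701; a1+…+a3=8.372 < 11.701 ≤ a1+…+a4=21.572 → R4 fires; G=7 R=12 E=2
Draw 6: a1=2.856, a2=2.450, a3=0.413, a4=9.600, a0=15.319; τ=−ln(0.9133)/15.319=0.006 → t=0.248; u2·a0=0.2011·15.319=3.081; a1=2.856 < 3.081 ≤ a1+a2=5.306 → R2 fires; G=6 R=12 E=2
Draw 7: a1=2.448, a2=2.100, a3=0.354, a4=9.600, a0=14.502; τ=−ln(0.3027)/14.502=0.082 → t=0.330; u2·a0=0.6961·14.502=10.095; a1+…+a3=4.902 < 10.095 ≤ a1+…+a4=14.502 → R4 fires; G=6 R=13 E=1
Draw 8: a1=1.224, a2=1.050, a3=0.354, a4=5.200, a0=7.828; τ=−ln(0.8505)/7.828=0.021 → t=0.351 > T=0.34: stop.
At T=0.34: G=6 R=13 E=1; the largest is R.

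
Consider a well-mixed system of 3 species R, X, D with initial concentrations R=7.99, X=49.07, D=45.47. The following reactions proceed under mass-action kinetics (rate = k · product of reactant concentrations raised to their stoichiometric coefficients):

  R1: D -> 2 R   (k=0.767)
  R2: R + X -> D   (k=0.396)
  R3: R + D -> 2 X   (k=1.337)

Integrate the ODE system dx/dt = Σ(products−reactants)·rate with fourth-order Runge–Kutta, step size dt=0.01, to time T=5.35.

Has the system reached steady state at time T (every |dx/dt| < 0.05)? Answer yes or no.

Steady state at T: no

RK4 with dt=0.01: 535 steps to T=5.35. Trajectory (selected grid times):
t=0.00: R=7.99 X=49.07 D=45.47
t=0.59: R=0.57 X=79.77 D=22.87
t=1.19: R=0.45 X=85.35 D=16.26
t=1.78: R=0.39 X=86.59 D=13.25
t=2.38: R=0.36 X=86.31 D=11.56
t=2.97: R=0.34 X=85.37 D=10.53
t=3.57: R=0.32 X=84.10 D=9.82
t=4.16: R=0.32 X=82.69 D=9.32
t=4.76: R=0.31 X=81.17 D=8.94
t=5.35: R=0.31 X=79.65 D=8.63
Rates at T: R1=6.6203, R2=9.6974, R3=3.5481
dx/dt at T (Σ net stoichiometry × rate): R=-0.0050, X=-2.6012, D=-0.4709
Largest |dx/dt| is |-2.6012| (X) ≥ 0.05 → not steady.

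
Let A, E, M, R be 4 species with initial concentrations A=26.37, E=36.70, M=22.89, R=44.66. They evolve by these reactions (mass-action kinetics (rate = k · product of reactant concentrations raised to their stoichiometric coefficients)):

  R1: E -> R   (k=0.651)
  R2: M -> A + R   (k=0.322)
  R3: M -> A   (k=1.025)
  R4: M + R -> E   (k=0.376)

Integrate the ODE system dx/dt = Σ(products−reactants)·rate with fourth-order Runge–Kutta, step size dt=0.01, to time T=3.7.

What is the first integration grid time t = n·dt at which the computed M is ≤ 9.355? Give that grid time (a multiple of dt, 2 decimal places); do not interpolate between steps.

RK4 with dt=0.01: 370 steps to T=3.7. Trajectory (selected grid times):
t=0.00: A=26.37 E=36.70 M=22.89 R=44.66
t=0.05: A=27.42 E=46.82 M=10.33 R=34.79
t=0.06: A=27.55 E=47.75 M=8.96 R=33.89
t=0.41: A=28.44 E=44.70 M=0.07 R=37.15
t=0.82: A=28.44 E=34.28 M=0.00 R=47.57
t=1.23: A=28.44 E=26.25 M=0.00 R=55.60
t=1.64: A=28.44 E=20.10 M=0.00 R=61.75
t=2.06: A=28.44 E=15.29 M=0.00 R=66.56
t=2.47: A=28.44 E=11.71 M=0.00 R=70.14
t=2.88: A=28.44 E=8.97 M=0.00 R=72.89
t=3.29: A=28.44 E=6.87 M=0.00 R=74.99
t=3.70: A=28.44 E=5.26 M=0.00 R=76.60
M(0.05)=10.333 > 9.355 but M(0.06)=8.960 ≤ 9.355, so the first grid time is t=0.06.

Threshold first reached at t = 0.06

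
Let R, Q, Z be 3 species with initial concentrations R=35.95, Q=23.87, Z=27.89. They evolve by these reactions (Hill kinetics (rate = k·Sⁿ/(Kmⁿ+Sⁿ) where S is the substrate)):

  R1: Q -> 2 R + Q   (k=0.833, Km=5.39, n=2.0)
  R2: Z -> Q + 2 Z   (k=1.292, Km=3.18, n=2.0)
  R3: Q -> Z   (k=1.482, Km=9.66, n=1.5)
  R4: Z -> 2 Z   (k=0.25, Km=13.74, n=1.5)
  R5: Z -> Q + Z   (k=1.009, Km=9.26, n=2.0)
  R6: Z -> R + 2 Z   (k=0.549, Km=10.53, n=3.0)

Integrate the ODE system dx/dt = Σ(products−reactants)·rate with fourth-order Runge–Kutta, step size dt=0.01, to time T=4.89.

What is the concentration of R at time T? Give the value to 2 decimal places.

RK4 with dt=0.01: 489 steps to T=4.89. Trajectory (selected grid times):
t=0.00: R=35.95 Q=23.87 Z=27.89
t=0.54: R=37.09 Q=24.41 Z=29.60
t=1.09: R=38.25 Q=24.97 Z=31.36
t=1.63: R=39.40 Q=25.52 Z=33.09
t=2.17: R=40.55 Q=26.07 Z=34.82
t=2.72: R=41.72 Q=26.62 Z=36.60
t=3.26: R=42.88 Q=27.17 Z=38.35
t=3.80: R=44.04 Q=27.72 Z=40.11
t=4.35: R=45.22 Q=28.27 Z=41.91
t=4.89: R=46.38 Q=28.82 Z=43.67
Read off R at T=4.89: 46.38

R at T = 46.38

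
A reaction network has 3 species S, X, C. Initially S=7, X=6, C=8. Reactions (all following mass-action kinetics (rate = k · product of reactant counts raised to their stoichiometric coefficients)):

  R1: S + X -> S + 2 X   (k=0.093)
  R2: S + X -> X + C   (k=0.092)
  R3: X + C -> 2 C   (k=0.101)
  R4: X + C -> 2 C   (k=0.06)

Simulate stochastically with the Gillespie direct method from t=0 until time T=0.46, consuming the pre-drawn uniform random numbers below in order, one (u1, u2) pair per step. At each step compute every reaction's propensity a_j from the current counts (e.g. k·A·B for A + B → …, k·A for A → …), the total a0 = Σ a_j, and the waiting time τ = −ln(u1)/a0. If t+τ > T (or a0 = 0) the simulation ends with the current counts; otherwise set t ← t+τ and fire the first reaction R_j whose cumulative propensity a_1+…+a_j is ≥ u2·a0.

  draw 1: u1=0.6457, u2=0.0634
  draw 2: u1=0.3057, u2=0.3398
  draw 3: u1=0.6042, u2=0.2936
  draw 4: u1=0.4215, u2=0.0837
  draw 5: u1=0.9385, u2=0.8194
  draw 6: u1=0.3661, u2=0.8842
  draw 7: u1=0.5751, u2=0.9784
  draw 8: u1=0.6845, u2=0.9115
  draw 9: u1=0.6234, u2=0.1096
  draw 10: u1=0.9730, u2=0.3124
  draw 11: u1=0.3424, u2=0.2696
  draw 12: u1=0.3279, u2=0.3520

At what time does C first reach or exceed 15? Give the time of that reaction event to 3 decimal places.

t=0.000: S=7 X=6 C=8
Draw 1: a1=3.906, a2=3.864, a3=4.848, a4=2.880, a0=15.498; τ=−ln(0.6457)/15.498=0.028 → t=0.028; u2·a0=0.0634·15.498=0.983 ≤ a1=3.906 → R1 fires; S=7 X=7 C=8
Draw 2: a1=4.557, a2=4.508, a3=5.656, a4=3.360, a0=18.081; τ=−ln(0.3057)/18.081=0.066 → t=0.094; u2·a0=0.3398·18.081=6.144; a1=4.557 < 6.144 ≤ a1+a2=9.065 → R2 fires; S=6 X=7 C=9
Draw 3: a1=3.906, a2=3.864, a3=6.363, a4=3.780, a0=17.913; τ=−ln(0.6042)/17.913=0.028 → t=0.122; u2·a0=0.2936·17.913=5.259; a1=3.906 < 5.259 ≤ a1+a2=7.770 → R2 fires; S=5 X=7 C=10
Draw 4: a1=3.255, a2=3.220, a3=7.070, a4=4.200, a0=17.745; τ=−ln(0.4215)/17.745=0.049 → t=0.171; u2·a0=0.0837·17.745=1.485 ≤ a1=3.255 → R1 fires; S=5 X=8 C=10
Draw 5: a1=3.720, a2=3.680, a3=8.080, a4=4.800, a0=20.280; τ=−ln(0.9385)/20.280=0.003 → t=0.174; u2·a0=0.8194·20.280=16.617; a1+…+a3=15.480 < 16.617 ≤ a1+…+a4=20.280 → R4 fires; S=5 X=7 C=11
Draw 6: a1=3.255, a2=3.220, a3=7.777, a4=4.620, a0=18.872; τ=−ln(0.3661)/18.872=0.053 → t=0.227; u2·a0=0.8842·18.872=16.687; a1+…+a3=14.252 < 16.687 ≤ a1+…+a4=18.872 → R4 fires; S=5 X=6 C=12
Draw 7: a1=2.790, a2=2.760, a3=7.272, a4=4.320, a0=17.142; τ=−ln(0.5751)/17.142=0.032 → t=0.259; u2·a0=0.9784·17.142=16.772; a1+…+a3=12.822 < 16.772 ≤ a1+…+a4=17.142 → R4 fires; S=5 X=5 C=13
Draw 8: a1=2.325, a2=2.300, a3=6.565, a4=3.900, a0=15.090; τ=−ln(0.6845)/15.090=0.025 → t=0.284; u2·a0=0.9115·15.090=13.755; a1+…+a3=11.190 < 13.755 ≤ a1+…+a4=15.090 → R4 fires; S=5 X=4 C=14
Draw 9: a1=1.860, a2=1.840, a3=5.656, a4=3.360, a0=12.716; τ=−ln(0.6234)/12.716=0.037 → t=0.322; u2·a0=0.1096·12.716=1.394 ≤ a1=1.860 → R1 fires; S=5 X=5 C=14
Draw 10: a1=2.325, a2=2.300, a3=7.070, a4=4.200, a0=15.895; τ=−ln(0.9730)/15.895=0.002 → t=0.323; u2·a0=0.3124·15.895=4.966; a1+a2=4.625 < 4.966 ≤ a1+…+a3=11.695 → R3 fires; S=5 X=4 C=15
Draw 11: a1=1.860, a2=1.840, a3=6.060, a4=3.600, a0=13.360; τ=−ln(0.3424)/13.360=0.080 → t=0.403; u2·a0=0.2696·13.360=3.602; a1=1.860 < 3.602 ≤ a1+a2=3.700 → R2 fires; S=4 X=4 C=16
Draw 12: a1=1.488, a2=1.472, a3=6.464, a4=3.840, a0=13.264; τ=−ln(0.3279)/13.264=0.084 → t=0.488 > T=0.46: stop.
C first becomes ≥ 15 when it reaches 15 at the event at t=0.323.

Threshold first reached at t = 0.323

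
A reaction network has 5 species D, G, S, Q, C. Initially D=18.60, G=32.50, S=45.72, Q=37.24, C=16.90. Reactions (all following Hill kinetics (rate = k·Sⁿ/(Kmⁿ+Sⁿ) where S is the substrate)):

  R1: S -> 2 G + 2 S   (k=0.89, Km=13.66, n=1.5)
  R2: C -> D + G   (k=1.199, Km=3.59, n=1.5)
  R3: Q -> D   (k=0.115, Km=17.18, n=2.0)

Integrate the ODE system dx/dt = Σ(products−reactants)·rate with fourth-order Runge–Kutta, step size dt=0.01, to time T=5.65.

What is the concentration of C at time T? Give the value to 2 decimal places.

RK4 with dt=0.01: 565 steps to T=5.65. Trajectory (selected grid times):
t=0.00: D=18.60 G=32.50 S=45.72 Q=37.24 C=16.90
t=0.63: D=19.35 G=34.15 S=46.20 Q=37.18 C=16.21
t=1.26: D=20.09 G=35.80 S=46.69 Q=37.12 C=15.53
t=1.88: D=20.81 G=37.42 S=47.16 Q=37.06 C=14.87
t=2.51: D=21.55 G=39.06 S=47.65 Q=37.00 C=14.19
t=3.14: D=22.27 G=40.71 S=48.14 Q=36.94 C=13.53
t=3.77: D=22.99 G=42.34 S=48.62 Q=36.88 C=12.86
t=4.39: D=23.70 G=43.95 S=49.10 Q=36.82 C=12.22
t=5.02: D=24.40 G=45.57 S=49.59 Q=36.77 C=11.57
t=5.65: D=25.10 G=47.20 S=50.08 Q=36.71 C=10.93
Read off C at T=5.65: 10.93

C at T = 10.93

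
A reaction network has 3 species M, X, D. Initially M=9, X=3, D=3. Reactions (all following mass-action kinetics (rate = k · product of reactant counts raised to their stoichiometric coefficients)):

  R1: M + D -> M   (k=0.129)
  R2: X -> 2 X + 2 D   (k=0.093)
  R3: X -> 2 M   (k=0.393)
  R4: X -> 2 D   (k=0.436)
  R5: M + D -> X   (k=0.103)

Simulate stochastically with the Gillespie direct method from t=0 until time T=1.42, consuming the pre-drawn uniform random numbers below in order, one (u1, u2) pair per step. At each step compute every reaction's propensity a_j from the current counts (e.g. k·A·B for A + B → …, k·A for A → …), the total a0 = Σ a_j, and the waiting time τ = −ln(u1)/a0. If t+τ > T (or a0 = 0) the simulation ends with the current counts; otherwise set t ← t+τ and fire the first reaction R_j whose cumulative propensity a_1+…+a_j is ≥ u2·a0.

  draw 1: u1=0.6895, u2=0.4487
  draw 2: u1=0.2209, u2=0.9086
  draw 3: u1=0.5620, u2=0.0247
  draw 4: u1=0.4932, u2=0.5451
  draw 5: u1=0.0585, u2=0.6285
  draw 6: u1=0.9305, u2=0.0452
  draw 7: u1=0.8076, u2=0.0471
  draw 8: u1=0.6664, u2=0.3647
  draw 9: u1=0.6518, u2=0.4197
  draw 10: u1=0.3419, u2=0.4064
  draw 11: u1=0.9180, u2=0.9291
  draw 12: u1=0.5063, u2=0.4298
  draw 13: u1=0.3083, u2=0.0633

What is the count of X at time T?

X at T = 2

t=0.000: M=9 X=3 D=3
Draw 1: a1=3.483, a2=0.279, a3=1.179, a4=1.308, a5=2.781, a0=9.030; τ=−ln(0.6895)/9.030=0.041 → t=0.041; u2·a0=0.4487·9.030=4.052; a1+a2=3.762 < 4.052 ≤ a1+…+a3=4.941 → R3 fires; M=11 X=2 D=3
Draw 2: a1=4.257, a2=0.186, a3=0.786, a4=0.872, a5=3.399, a0=9.500; τ=−ln(0.2209)/9.500=0.159 → t=0.200; u2·a0=0.9086·9.500=8.632; a1+…+a4=6.101 < 8.632 ≤ a1+…+a5=9.500 → R5 fires; M=10 X=3 D=2
Draw 3: a1=2.580, a2=0.279, a3=1.179, a4=1.308, a5=2.060, a0=7.406; τ=−ln(0.5620)/7.406=0.078 → t=0.278; u2·a0=0.0247·7.406=0.183 ≤ a1=2.580 → R1 fires; M=10 X=3 D=1
Draw 4: a1=1.290, a2=0.279, a3=1.179, a4=1.308, a5=1.030, a0=5.086; τ=−ln(0.4932)/5.086=0.139 → t=0.417; u2·a0=0.5451·5.086=2.772; a1+…+a3=2.748 < 2.772 ≤ a1+…+a4=4.056 → R4 fires; M=10 X=2 D=3
Draw 5: a1=3.870, a2=0.186, a3=0.786, a4=0.872, a5=3.090, a0=8.804; τ=−ln(0.0585)/8.804=0.322 → t=0.739; u2·a0=0.6285·8.804=5.533; a1+…+a3=4.842 < 5.533 ≤ a1+…+a4=5.714 → R4 fires; M=10 X=1 D=5
Draw 6: a1=6.450, a2=0.093, a3=0.393, a4=0.436, a5=5.150, a0=12.522; τ=−ln(0.9305)/12.522=0.006 → t=0.745; u2·a0=0.0452·12.522=0.566 ≤ a1=6.450 → R1 fires; M=10 X=1 D=4
Draw 7: a1=5.160, a2=0.093, a3=0.393, a4=0.436, a5=4.120, a0=10.202; τ=−ln(0.8076)/10.202=0.021 → t=0.766; u2·a0=0.0471·10.202=0.481 ≤ a1=5.160 → R1 fires; M=10 X=1 D=3
Draw 8: a1=3.870, a2=0.093, a3=0.393, a4=0.436, a5=3.090, a0=7.882; τ=−ln(0.6664)/7.882=0.051 → t=0.818; u2·a0=0.3647·7.882=2.875 ≤ a1=3.870 → R1 fires; M=10 X=1 D=2
Draw 9: a1=2.580, a2=0.093, a3=0.393, a4=0.436, a5=2.060, a0=5.562; τ=−ln(0.6518)/5.562=0.077 → t=0.894; u2·a0=0.4197·5.562=2.334 ≤ a1=2.580 → R1 fires; M=10 X=1 D=1
Draw 10: a1=1.290, a2=0.093, a3=0.393, a4=0.436, a5=1.030, a0=3.242; τ=−ln(0.3419)/3.242=0.331 → t=1.226; u2·a0=0.4064·3.242=1.318; a1=1.290 < 1.318 ≤ a1+a2=1.383 → R2 fires; M=10 X=2 D=3
Draw 11: a1=3.870, a2=0.186, a3=0.786, a4=0.872, a5=3.090, a0=8.804; τ=−ln(0.9180)/8.804=0.010 → t=1.235; u2·a0=0.9291·8.804=8.180; a1+…+a4=5.714 < 8.180 ≤ a1+…+a5=8.804 → R5 fires; M=9 X=3 D=2
Draw 12: a1=2.322, a2=0.279, a3=1.179, a4=1.308, a5=1.854, a0=6.942; τ=−ln(0.5063)/6.942=0.098 → t=1.333; u2·a0=0.4298·6.942=2.984; a1+a2=2.601 < 2.984 ≤ a1+…+a3=3.780 → R3 fires; M=11 X=2 D=2
Draw 13: a1=2.838, a2=0.186, a3=0.786, a4=0.872, a5=2.266, a0=6.948; τ=−ln(0.3083)/6.948=0.169 → t=1.503 > T=1.42: stop.
Read off X at T=1.42: 2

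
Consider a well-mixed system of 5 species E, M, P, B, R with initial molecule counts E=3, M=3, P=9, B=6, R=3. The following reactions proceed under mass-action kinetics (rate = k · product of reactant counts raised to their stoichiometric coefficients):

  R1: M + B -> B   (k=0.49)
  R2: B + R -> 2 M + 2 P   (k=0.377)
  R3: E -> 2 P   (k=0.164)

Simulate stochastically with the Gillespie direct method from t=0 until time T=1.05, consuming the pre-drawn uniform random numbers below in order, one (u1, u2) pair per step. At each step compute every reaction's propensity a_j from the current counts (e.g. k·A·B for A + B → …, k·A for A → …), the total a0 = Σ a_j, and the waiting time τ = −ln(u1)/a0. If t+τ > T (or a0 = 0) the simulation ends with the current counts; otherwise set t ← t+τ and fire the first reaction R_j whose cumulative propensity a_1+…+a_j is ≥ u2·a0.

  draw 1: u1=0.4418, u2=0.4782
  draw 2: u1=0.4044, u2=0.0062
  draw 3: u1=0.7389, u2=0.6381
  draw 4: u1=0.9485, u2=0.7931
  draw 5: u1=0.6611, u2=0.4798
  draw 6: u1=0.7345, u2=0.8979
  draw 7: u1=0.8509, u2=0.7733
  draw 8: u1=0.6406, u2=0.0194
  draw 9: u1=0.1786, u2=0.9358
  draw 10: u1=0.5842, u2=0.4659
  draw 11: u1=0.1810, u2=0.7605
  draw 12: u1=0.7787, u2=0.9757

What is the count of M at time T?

M at T = 2

t=0.000: E=3 M=3 P=9 B=6 R=3
Draw 1: a1=8.820, a2=6.786, a3=0.492, a0=16.098; τ=−ln(0.4418)/16.098=0.051 → t=0.051; u2·a0=0.4782·16.098=7.698 ≤ a1=8.820 → R1 fires; E=3 M=2 P=9 B=6 R=3
Draw 2: a1=5.880, a2=6.786, a3=0.492, a0=13.158; τ=−ln(0.4044)/13.158=0.069 → t=0.120; u2·a0=0.0062·13.158=0.082 ≤ a1=5.880 → R1 fires; E=3 M=1 P=9 B=6 R=3
Draw 3: a1=2.940, a2=6.786, a3=0.492, a0=10.218; τ=−ln(0.7389)/10.218=0.030 → t=0.149; u2·a0=0.6381·10.218=6.520; a1=2.940 < 6.520 ≤ a1+a2=9.726 → R2 fires; E=3 M=3 P=11 B=5 R=2
Draw 4: a1=7.350, a2=3.770, a3=0.492, a0=11.612; τ=−ln(0.9485)/11.612=0.005 → t=0.154; u2·a0=0.7931·11.612=9.209; a1=7.350 < 9.209 ≤ a1+a2=11.120 → R2 fires; E=3 M=5 P=13 B=4 R=1
Draw 5: a1=9.800, a2=1.508, a3=0.492, a0=11.800; τ=−ln(0.6611)/11.800=0.035 → t=0.189; u2·a0=0.4798·11.800=5.662 ≤ a1=9.800 → R1 fires; E=3 M=4 P=13 B=4 R=1
Draw 6: a1=7.840, a2=1.508, a3=0.492, a0=9.840; τ=−ln(0.7345)/9.840=0.031 → t=0.220; u2·a0=0.8979·9.840=8.835; a1=7.840 < 8.835 ≤ a1+a2=9.348 → R2 fires; E=3 M=6 P=15 B=3 R=0
Draw 7: a1=8.820, a2=0.000, a3=0.492, a0=9.312; τ=−ln(0.8509)/9.312=0.017 → t=0.237; u2·a0=0.7733·9.312=7.201 ≤ a1=8.820 → R1 fires; E=3 M=5 P=15 B=3 R=0
Draw 8: a1=7.350, a2=0.000, a3=0.492, a0=7.842; τ=−ln(0.6406)/7.842=0.057 → t=0.294; u2·a0=0.0194·7.842=0.152 ≤ a1=7.350 → R1 fires; E=3 M=4 P=15 B=3 R=0
Draw 9: a1=5.880, a2=0.000, a3=0.492, a0=6.372; τ=−ln(0.1786)/6.372=0.270 → t=0.565; u2·a0=0.9358·6.372=5.963; a1+a2=5.880 < 5.963 ≤ a1+…+a3=6.372 → R3 fires; E=2 M=4 P=17 B=3 R=0
Draw 10: a1=5.880, a2=0.000, a3=0.328, a0=6.208; τ=−ln(0.5842)/6.208=0.087 → t=0.651; u2·a0=0.4659·6.208=2.892 ≤ a1=5.880 → R1 fires; E=2 M=3 P=17 B=3 R=0
Draw 11: a1=4.410, a2=0.000, a3=0.328, a0=4.738; τ=−ln(0.1810)/4.738=0.361 → t=1.012; u2·a0=0.7605·4.738=3.603 ≤ a1=4.410 → R1 fires; E=2 M=2 P=17 B=3 R=0
Draw 12: a1=2.940, a2=0.000, a3=0.328, a0=3.268; τ=−ln(0.7787)/3.268=0.077 → t=1.088 > T=1.05: stop.
Read off M at T=1.05: 2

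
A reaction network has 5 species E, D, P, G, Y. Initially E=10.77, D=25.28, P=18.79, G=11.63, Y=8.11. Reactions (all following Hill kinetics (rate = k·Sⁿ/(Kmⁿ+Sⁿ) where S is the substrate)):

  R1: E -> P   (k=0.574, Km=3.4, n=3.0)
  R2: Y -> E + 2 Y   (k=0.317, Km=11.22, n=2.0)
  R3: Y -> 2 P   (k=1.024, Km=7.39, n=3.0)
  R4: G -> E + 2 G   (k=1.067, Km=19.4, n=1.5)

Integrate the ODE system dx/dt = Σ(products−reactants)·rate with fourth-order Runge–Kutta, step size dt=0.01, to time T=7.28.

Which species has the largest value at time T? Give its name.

Dominant species at T: P

RK4 with dt=0.01: 728 steps to T=7.28. Trajectory (selected grid times):
t=0.00: E=10.77 D=25.28 P=18.79 G=11.63 Y=8.11
t=0.81: E=10.68 D=25.28 P=20.16 G=11.91 Y=7.74
t=1.62: E=10.60 D=25.28 P=21.46 G=12.19 Y=7.39
t=2.43: E=10.51 D=25.28 P=22.72 G=12.48 Y=7.06
t=3.24: E=10.43 D=25.28 P=23.91 G=12.78 Y=6.76
t=4.04: E=10.35 D=25.28 P=25.04 G=13.08 Y=6.48
t=4.85: E=10.28 D=25.28 P=26.13 G=13.39 Y=6.22
t=5.66: E=10.21 D=25.28 P=27.18 G=13.71 Y=5.98
t=6.47: E=10.14 D=25.28 P=28.18 G=14.04 Y=5.76
t=7.28: E=10.08 D=25.28 P=29.14 G=14.37 Y=5.56
At T=7.28: E=10.08 D=25.28 P=29.14 G=14.37 Y=5.56; the largest is P.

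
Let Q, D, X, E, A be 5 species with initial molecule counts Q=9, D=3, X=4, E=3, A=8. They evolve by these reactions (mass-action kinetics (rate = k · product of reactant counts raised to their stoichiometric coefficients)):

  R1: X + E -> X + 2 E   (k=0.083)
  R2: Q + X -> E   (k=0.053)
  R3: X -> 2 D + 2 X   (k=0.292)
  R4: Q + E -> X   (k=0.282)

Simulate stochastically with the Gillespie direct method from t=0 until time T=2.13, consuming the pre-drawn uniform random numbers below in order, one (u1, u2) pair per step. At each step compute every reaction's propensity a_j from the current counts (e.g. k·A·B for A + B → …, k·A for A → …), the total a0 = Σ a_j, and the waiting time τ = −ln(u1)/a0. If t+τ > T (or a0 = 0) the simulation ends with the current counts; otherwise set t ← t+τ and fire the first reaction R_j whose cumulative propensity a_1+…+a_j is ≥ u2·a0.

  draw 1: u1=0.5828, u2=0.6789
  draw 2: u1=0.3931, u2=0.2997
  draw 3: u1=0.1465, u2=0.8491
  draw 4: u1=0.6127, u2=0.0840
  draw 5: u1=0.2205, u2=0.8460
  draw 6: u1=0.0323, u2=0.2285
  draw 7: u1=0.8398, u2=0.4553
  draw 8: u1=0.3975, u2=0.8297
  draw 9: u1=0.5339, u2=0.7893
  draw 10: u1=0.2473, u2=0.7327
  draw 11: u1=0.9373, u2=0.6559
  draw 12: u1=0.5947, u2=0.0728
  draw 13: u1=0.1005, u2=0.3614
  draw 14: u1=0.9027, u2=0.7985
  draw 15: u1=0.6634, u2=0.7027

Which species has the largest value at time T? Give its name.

Dominant species at T: D

t=0.000: Q=9 D=3 X=4 E=3 A=8
Draw 1: a1=0.996, a2=1.908, a3=1.168, a4=7.614, a0=11.686; τ=−ln(0.5828)/11.686=0.046 → t=0.046; u2·a0=0.6789·11.686=7.934; a1+…+a3=4.072 < 7.934 ≤ a1+…+a4=11.686 → R4 fires; Q=8 D=3 X=5 E=2 A=8
Draw 2: a1=0.830, a2=2.120, a3=1.460, a4=4.512, a0=8.922; τ=−ln(0.3931)/8.922=0.105 → t=0.151; u2·a0=0.2997·8.922=2.674; a1=0.830 < 2.674 ≤ a1+a2=2.950 → R2 fires; Q=7 D=3 X=4 E=3 A=8
Draw 3: a1=0.996, a2=1.484, a3=1.168, a4=5.922, a0=9.570; τ=−ln(0.1465)/9.570=0.201 → t=0.352; u2·a0=0.8491·9.570=8.126; a1+…+a3=3.648 < 8.126 ≤ a1+…+a4=9.570 → R4 fires; Q=6 D=3 X=5 E=2 A=8
Draw 4: a1=0.830, a2=1.590, a3=1.460, a4=3.384, a0=7.264; τ=−ln(0.6127)/7.264=0.067 → t=0.419; u2·a0=0.0840·7.264=0.610 ≤ a1=0.830 → R1 fires; Q=6 D=3 X=5 E=3 A=8
Draw 5: a1=1.245, a2=1.590, a3=1.460, a4=5.076, a0=9.371; τ=−ln(0.2205)/9.371=0.161 → t=0.580; u2·a0=0.8460·9.371=7.928; a1+…+a3=4.295 < 7.928 ≤ a1+…+a4=9.371 → R4 fires; Q=5 D=3 X=6 E=2 A=8
Draw 6: a1=0.996, a2=1.590, a3=1.752, a4=2.820, a0=7.158; τ=−ln(0.0323)/7.158=0.480 → t=1.060; u2·a0=0.2285·7.158=1.636; a1=0.996 < 1.636 ≤ a1+a2=2.586 → R2 fires; Q=4 D=3 X=5 E=3 A=8
Draw 7: a1=1.245, a2=1.060, a3=1.460, a4=3.384, a0=7.149; τ=−ln(0.8398)/7.149=0.024 → t=1.084; u2·a0=0.4553·7.149=3.255; a1+a2=2.305 < 3.255 ≤ a1+…+a3=3.765 → R3 fires; Q=4 D=5 X=6 E=3 A=8
Draw 8: a1=1.494, a2=1.272, a3=1.752, a4=3.384, a0=7.902; τ=−ln(0.3975)/7.902=0.117 → t=1.201; u2·a0=0.8297·7.902=6.556; a1+…+a3=4.518 < 6.556 ≤ a1+…+a4=7.902 → R4 fires; Q=3 D=5 X=7 E=2 A=8
Draw 9: a1=1.162, a2=1.113, a3=2.044, a4=1.692, a0=6.011; τ=−ln(0.5339)/6.011=0.104 → t=1.305; u2·a0=0.7893·6.011=4.744; a1+…+a3=4.319 < 4.744 ≤ a1+…+a4=6.011 → R4 fires; Q=2 D=5 X=8 E=1 A=8
Draw 10: a1=0.664, a2=0.848, a3=2.336, a4=0.564, a0=4.412; τ=−ln(0.2473)/4.412=0.317 → t=1.622; u2·a0=0.7327·4.412=3.233; a1+a2=1.512 < 3.233 ≤ a1+…+a3=3.848 → R3 fires; Q=2 D=7 X=9 E=1 A=8
Draw 11: a1=0.747, a2=0.954, a3=2.628, a4=0.564, a0=4.893; τ=−ln(0.9373)/4.893=0.013 → t=1.635; u2·a0=0.6559·4.893=3.209; a1+a2=1.701 < 3.209 ≤ a1+…+a3=4.329 → R3 fires; Q=2 D=9 X=10 E=1 A=8
Draw 12: a1=0.830, a2=1.060, a3=2.920, a4=0.564, a0=5.374; τ=−ln(0.5947)/5.374=0.097 → t=1.732; u2·a0=0.0728·5.374=0.391 ≤ a1=0.830 → R1 fires; Q=2 D=9 X=10 E=2 A=8
Draw 13: a1=1.660, a2=1.060, a3=2.920, a4=1.128, a0=6.768; τ=−ln(0.1005)/6.768=0.339 → t=2.072; u2·a0=0.3614·6.768=2.446; a1=1.660 < 2.446 ≤ a1+a2=2.720 → R2 fires; Q=1 D=9 X=9 E=3 A=8
Draw 14: a1=2.241, a2=0.477, a3=2.628, a4=0.846, a0=6.192; τ=−ln(0.9027)/6.192=0.017 → t=2.088; u2·a0=0.7985·6.192=4.944; a1+a2=2.718 < 4.944 ≤ a1+…+a3=5.346 → R3 fires; Q=1 D=11 X=10 E=3 A=8
Draw 15: a1=2.490, a2=0.530, a3=2.920, a4=0.846, a0=6.786; τ=−ln(0.6634)/6.786=0.060 → t=2.149 > T=2.13: stop.
At T=2.13: Q=1 D=11 X=10 E=3 A=8; the largest is D.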